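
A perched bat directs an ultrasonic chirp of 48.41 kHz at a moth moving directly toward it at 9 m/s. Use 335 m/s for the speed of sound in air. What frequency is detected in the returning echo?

51.1 kHz

The moth first receives the wave as a moving observer: f₁ = f₀ · (v + u)/v = 48.41 × (335 + 9)/335 ≈ 49.7 kHz.
On reflection it acts as a source moving toward the stationary detector: f₂ = f₁ · v/(v − u) = 49.7 × 335/326 ≈ 51.1 kHz.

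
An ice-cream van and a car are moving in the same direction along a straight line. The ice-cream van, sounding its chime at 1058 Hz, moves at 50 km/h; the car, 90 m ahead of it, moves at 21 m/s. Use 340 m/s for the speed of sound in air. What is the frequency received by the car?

50 km/h = 13.89 m/s.
The car is ahead, so the ice-cream van is moving toward it while the car is moving away from the ice-cream van.
With source approaching and observer receding, f' = f · (v − v_o)/(v − v_s).
f' = 1058 × (340 − 21)/(340 − 13.89) = 1058 × 319/326.11 ≈ 1035 Hz.

1035 Hz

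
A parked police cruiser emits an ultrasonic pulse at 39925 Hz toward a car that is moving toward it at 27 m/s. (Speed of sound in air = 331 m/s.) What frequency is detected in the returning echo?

47017 Hz

The car first receives the wave as a moving observer: f₁ = f₀ · (v + u)/v = 39925 × (331 + 27)/331 ≈ 43182 Hz.
The reflection then acts as a moving source: f₂ = f₁ · v/(v − u) ≈ 47017 Hz.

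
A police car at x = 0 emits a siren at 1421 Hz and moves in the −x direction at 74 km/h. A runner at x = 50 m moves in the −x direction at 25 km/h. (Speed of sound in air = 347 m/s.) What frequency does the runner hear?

1368 Hz

74 km/h = 20.56 m/s; 25 km/h = 6.944 m/s.
The observer lies on the +x side, so the source is heading away from the observer and the observer is heading toward the source.
Both move, so f' = f · (v + v_o)/(v + v_s).
f' = 1421 × (347 + 6.944)/(347 + 20.56) = 1421 × 353.94/367.56 ≈ 1368 Hz.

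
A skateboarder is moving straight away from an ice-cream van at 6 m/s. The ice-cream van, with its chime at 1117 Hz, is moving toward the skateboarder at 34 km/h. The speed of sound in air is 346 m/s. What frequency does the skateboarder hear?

34 km/h = 9.444 m/s.
Both move, so f' = f · (v − v_o)/(v − v_s).
f' = 1117 × (346 − 6)/(346 − 9.444) = 1117 × 340/336.56 ≈ 1128 Hz.

1128 Hz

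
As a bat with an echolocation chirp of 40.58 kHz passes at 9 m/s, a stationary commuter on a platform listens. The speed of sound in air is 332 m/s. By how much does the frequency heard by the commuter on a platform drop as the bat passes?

2.20 kHz

Approaching: f₁ = f · v/(v − v_s) = 40.58 × 332/323 ≈ 41.71 kHz.
Receding: f₂ = f · v/(v + v_s) = 40.58 × 332/341 ≈ 39.51 kHz.
Drop: f₁ − f₂ = 2f·v·v_s/(v² − v_s²) = 2 × 40.58 × 332 × 9/(332² − 9²) ≈ 2.20 kHz.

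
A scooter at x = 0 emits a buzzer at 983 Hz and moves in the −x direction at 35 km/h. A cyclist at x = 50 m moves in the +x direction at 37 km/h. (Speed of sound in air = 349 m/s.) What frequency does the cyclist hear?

928 Hz

35 km/h = 9.722 m/s; 37 km/h = 10.28 m/s.
The observer lies on the +x side, so the source is heading away from the observer and the observer is heading away from the source.
Both move, so f' = f · (v − v_o)/(v + v_s).
f' = 983 × (349 − 10.28)/(349 + 9.722) = 983 × 338.72/358.72 ≈ 928 Hz.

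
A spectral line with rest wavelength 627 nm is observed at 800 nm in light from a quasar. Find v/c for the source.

0.239c

λ'/λ₀ = 1.2759 > 1 (redshift), so the source is receding.
λ'/λ₀ = √((1 + β)/(1 − β)) for a receding source ⇒ β = (r² − 1)/(r² + 1) with r = λ'/λ₀.
β = (1.6280 − 1)/(1.6280 + 1) ≈ 0.239.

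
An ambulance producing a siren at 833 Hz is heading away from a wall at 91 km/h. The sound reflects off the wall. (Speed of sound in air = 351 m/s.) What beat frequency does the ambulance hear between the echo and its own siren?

112 Hz

91 km/h = 25.28 m/s.
The wall receives the sound from a moving source: f₁ = f₀ · v/(v + v_e) = 833 × 351/376.28 ≈ 777.0 Hz.
On the return leg the ambulance is a moving observer: f₂ = f₁ · (v − v_e)/v = 777.0 × 325.72/351 ≈ 721.1 Hz.
Equivalently f₂ = f₀ · (v − v_e)/(v + v_e).
Beat against the emitted tone: |f₂ − f₀| = 2v_e·f₀/(v + v_e) = 2 × 25.28 × 833/376.28 ≈ 112 Hz.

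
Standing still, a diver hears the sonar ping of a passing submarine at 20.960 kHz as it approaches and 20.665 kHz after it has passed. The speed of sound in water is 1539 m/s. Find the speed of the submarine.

10.9 m/s

f₁/f₂ = (v + v_s)/(v − v_s), so v_s = v · (f₁ − f₂)/(f₁ + f₂).
v_s = 1539 × (20.960 − 20.665)/(20.960 + 20.665) = 1539 × 0.295/41.625 ≈ 10.9 m/s.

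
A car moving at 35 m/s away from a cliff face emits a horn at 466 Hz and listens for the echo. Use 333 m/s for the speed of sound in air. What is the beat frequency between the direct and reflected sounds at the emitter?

The cliff face receives the sound from a moving source: f₁ = f₀ · v/(v + v_e) = 466 × 333/368 ≈ 421.7 Hz.
On the return leg the car is a moving observer: f₂ = f₁ · (v − v_e)/v = 421.7 × 298/333 ≈ 377.4 Hz.
Beat against the emitted tone: |f₂ − f₀| = 2v_e·f₀/(v + v_e) = 2 × 35 × 466/368 ≈ 89 Hz.

89 Hz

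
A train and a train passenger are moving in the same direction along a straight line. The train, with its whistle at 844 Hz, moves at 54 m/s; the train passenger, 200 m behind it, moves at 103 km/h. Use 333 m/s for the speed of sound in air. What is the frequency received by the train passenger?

103 km/h = 28.61 m/s.
The train passenger is behind, so the train is moving away from it while the train passenger is moving toward the train.
General Doppler shift: f' = f · (v + v_o)/(v + v_s).
f' = 844 × (333 + 28.61)/(333 + 54) = 844 × 361.61/387 ≈ 789 Hz.

789 Hz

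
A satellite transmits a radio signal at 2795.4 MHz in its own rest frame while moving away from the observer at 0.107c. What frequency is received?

Relativistic Doppler for frequency: f' = f₀ · √((1 − β)/(1 + β)).
f' = 2795.4 × √(0.8930/1.1070) = 2795.4 × 0.89816 ≈ 2510.7 MHz.

2510.7 MHz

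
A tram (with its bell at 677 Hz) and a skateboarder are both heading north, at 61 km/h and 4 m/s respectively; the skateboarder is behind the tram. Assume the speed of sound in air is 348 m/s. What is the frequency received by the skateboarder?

61 km/h = 16.94 m/s.
The skateboarder is behind, so the tram is moving away from it while the skateboarder is moving toward the tram.
With source receding and observer approaching, f' = f · (v + v_o)/(v + v_s).
f' = 677 × (348 + 4)/(348 + 16.94) = 677 × 352/364.94 ≈ 653 Hz.

653 Hz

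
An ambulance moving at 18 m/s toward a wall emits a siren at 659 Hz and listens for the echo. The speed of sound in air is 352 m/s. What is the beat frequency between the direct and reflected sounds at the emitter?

The wall receives the sound from a moving source: f₁ = f₀ · v/(v − v_e) = 659 × 352/334 ≈ 694.5 Hz.
On the return leg the ambulance is a moving observer: f₂ = f₁ · (v + v_e)/v = 694.5 × 370/352 ≈ 730.0 Hz.
Beat against the emitted tone: |f₂ − f₀| = 2v_e·f₀/(v − v_e) = 2 × 18 × 659/334 ≈ 71 Hz.

71 Hz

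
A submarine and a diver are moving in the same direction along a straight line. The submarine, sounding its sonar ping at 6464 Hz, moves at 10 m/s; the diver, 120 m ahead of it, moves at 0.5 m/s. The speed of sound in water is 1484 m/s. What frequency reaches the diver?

The diver is ahead, so the submarine is moving toward it while the diver is moving away from the submarine.
Both move, so f' = f · (v − v_o)/(v − v_s).
f' = 6464 × (1484 − 0.5)/(1484 − 10) = 6464 × 1483.5/1474 ≈ 6506 Hz.

6506 Hz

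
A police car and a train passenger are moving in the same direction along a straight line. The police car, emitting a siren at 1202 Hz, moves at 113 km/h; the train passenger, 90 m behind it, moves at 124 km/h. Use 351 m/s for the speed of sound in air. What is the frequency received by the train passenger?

113 km/h = 31.39 m/s; 124 km/h = 34.44 m/s.
The train passenger is behind, so the police car is moving away from it while the train passenger is moving toward the police car.
General Doppler shift: f' = f · (v + v_o)/(v + v_s).
f' = 1202 × (351 + 34.44)/(351 + 31.39) = 1202 × 385.44/382.39 ≈ 1212 Hz.

1212 Hz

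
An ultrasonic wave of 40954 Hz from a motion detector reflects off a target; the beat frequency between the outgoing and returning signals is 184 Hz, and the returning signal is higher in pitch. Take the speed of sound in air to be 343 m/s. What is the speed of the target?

0.77 m/s

Double Doppler shift off a moving reflector: f₂ = f₀ · (v + u)/(v − u) (u > 0 toward emitter).
Returning signal is higher, so f₂ = f₀ + Δf = 40954 + 184 = 41138 Hz.
Rearranging, u = v · (f₂ − f₀)/(f₂ + f₀) = 343 × 184/82092 ≈ 0.77 m/s.
So the target is moving at 0.77 m/s toward the emitter.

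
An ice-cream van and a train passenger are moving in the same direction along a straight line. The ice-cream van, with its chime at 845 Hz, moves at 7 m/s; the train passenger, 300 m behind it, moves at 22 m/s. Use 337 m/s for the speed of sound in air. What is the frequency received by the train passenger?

882 Hz

The train passenger is behind, so the ice-cream van is moving away from it while the train passenger is moving toward the ice-cream van.
General Doppler shift: f' = f · (v + v_o)/(v + v_s).
f' = 845 × (337 + 22)/(337 + 7) = 845 × 359/344 ≈ 882 Hz.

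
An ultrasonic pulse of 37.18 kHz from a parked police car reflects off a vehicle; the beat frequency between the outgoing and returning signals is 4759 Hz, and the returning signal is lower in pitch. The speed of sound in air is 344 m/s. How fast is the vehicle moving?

23.5 m/s

Double Doppler shift off a moving reflector: f₂ = f₀ · (v + u)/(v − u) (u > 0 toward emitter).
Returning signal is lower, so f₂ = f₀ − Δf = 37180 − 4759 = 32421 Hz.
Rearranging, u = v · (f₂ − f₀)/(f₂ + f₀) = 344 × -4759/69601 ≈ -23.5 m/s.
So the vehicle is moving at 23.5 m/s away from the emitter.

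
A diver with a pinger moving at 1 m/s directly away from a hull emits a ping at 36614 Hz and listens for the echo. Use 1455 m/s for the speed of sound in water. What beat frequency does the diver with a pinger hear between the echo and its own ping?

The hull receives the sound from a moving source: f₁ = f₀ · v/(v + v_e) = 36614 × 1455/1456 ≈ 36588.9 Hz.
On the return leg the diver with a pinger is a moving observer: f₂ = f₁ · (v − v_e)/v = 36588.9 × 1454/1455 ≈ 36563.7 Hz.
Beat against the emitted tone: |f₂ − f₀| = 2v_e·f₀/(v + v_e) = 2 × 1 × 36614/1456 ≈ 50.3 Hz.

50.3 Hz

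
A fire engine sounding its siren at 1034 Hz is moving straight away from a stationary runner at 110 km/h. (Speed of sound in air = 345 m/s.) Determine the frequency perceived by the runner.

950 Hz

110 km/h = 30.56 m/s.
Moving source, stationary observer: f' = f · v/(v + v_s) since the source is receding.
f' = 1034 × 345/(345 + 30.56) = 1034 × 345/375.6 ≈ 950 Hz.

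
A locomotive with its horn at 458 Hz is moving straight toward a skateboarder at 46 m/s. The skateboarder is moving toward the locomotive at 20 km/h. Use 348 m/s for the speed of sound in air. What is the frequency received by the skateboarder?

20 km/h = 5.556 m/s.
With source approaching and observer approaching, f' = f · (v + v_o)/(v − v_s).
f' = 458 × (348 + 5.556)/(348 − 46) = 458 × 353.56/302 ≈ 536 Hz.

536 Hz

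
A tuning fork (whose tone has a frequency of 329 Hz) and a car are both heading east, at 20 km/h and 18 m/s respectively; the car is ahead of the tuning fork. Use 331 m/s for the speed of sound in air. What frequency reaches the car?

316 Hz

20 km/h = 5.556 m/s.
The car is ahead, so the tuning fork is moving toward it while the car is moving away from the tuning fork.
With source approaching and observer receding, f' = f · (v − v_o)/(v − v_s).
f' = 329 × (331 − 18)/(331 − 5.556) = 329 × 313/325.44 ≈ 316 Hz.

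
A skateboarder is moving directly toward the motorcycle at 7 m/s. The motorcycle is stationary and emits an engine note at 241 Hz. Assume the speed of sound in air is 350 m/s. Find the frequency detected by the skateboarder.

Moving observer, stationary source: f' = f · (v + v_o)/v.
f' = 241 × (350 + 7)/350 = 241 × 357/350 ≈ 246 Hz.

246 Hz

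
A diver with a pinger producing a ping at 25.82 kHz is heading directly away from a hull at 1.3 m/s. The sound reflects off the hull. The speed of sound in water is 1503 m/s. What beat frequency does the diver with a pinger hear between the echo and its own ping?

The hull receives the sound from a moving source: f₁ = f₀ · v/(v + v_e) = 25.82 × 1503/1504.3 ≈ 25.7977 kHz.
On the return leg the diver with a pinger is a moving observer: f₂ = f₁ · (v − v_e)/v = 25.7977 × 1501.7/1503 ≈ 25.7754 kHz.
Equivalently f₂ = f₀ · (v − v_e)/(v + v_e).
Beat against the emitted tone (with f₀ = 25820 Hz): |f₂ − f₀| = 2v_e·f₀/(v + v_e) = 2 × 1.3 × 25820/1504.3 ≈ 44.6 Hz.

44.6 Hz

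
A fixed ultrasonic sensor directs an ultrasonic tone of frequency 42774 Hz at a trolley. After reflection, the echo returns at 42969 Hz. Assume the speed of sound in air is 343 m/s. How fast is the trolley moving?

Double Doppler shift off a moving reflector: f₂ = f₀ · (v + u)/(v − u) (u > 0 toward emitter).
Rearranging, u = v · (f₂ − f₀)/(f₂ + f₀) = 343 × 195/85743 ≈ 0.78 m/s.
So the trolley is moving at 0.78 m/s toward the emitter.

0.78 m/s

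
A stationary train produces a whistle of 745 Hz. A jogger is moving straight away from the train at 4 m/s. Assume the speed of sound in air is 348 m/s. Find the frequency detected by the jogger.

736 Hz

Only the observer moves, away from the source, so f' = f · (v − v_o)/v.
f' = 745 × (348 − 4)/348 = 745 × 344/348 ≈ 736 Hz.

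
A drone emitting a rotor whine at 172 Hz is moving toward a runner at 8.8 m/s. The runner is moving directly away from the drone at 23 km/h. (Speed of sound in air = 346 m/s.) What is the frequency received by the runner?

23 km/h = 6.389 m/s.
General Doppler shift: f' = f · (v − v_o)/(v − v_s).
f' = 172 × (346 − 6.389)/(346 − 8.8) = 172 × 339.61/337.2 ≈ 173 Hz.

173 Hz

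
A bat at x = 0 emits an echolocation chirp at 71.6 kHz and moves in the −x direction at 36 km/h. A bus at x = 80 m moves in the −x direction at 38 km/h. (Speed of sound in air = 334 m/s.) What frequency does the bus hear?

71.7 kHz

36 km/h = 10 m/s; 38 km/h = 10.56 m/s.
The observer lies on the +x side, so the source is heading away from the observer and the observer is heading toward the source.
With source receding and observer approaching, f' = f · (v + v_o)/(v + v_s).
f' = 71.6 × (334 + 10.56)/(334 + 10) = 71.6 × 344.56/344 ≈ 71.7 kHz.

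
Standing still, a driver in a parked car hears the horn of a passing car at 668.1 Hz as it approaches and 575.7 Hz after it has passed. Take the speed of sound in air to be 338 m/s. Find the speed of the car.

f₁/f₂ = (v + v_s)/(v − v_s), so v_s = v · (f₁ − f₂)/(f₁ + f₂).
v_s = 338 × (668.1 − 575.7)/(668.1 + 575.7) = 338 × 92.4/1243.8 ≈ 25 m/s.

25 m/s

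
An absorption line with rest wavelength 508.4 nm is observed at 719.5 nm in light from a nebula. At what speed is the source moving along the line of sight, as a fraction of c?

λ'/λ₀ = 1.4152 > 1 (redshift), so the source is receding.
λ'/λ₀ = √((1 + β)/(1 − β)) for a receding source ⇒ β = (r² − 1)/(r² + 1) with r = λ'/λ₀.
β = (2.0029 − 1)/(2.0029 + 1) ≈ 0.334.

0.334c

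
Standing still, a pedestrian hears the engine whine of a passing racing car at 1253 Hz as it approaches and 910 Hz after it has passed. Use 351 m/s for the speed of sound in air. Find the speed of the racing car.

f₁/f₂ = (v + v_s)/(v − v_s), so v_s = v · (f₁ − f₂)/(f₁ + f₂).
v_s = 351 × (1253 − 910)/(1253 + 910) = 351 × 343/2163 ≈ 56 m/s.

56 m/s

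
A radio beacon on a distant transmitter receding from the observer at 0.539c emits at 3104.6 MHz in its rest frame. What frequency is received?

Relativistic Doppler for frequency: f' = f₀ · √((1 − β)/(1 + β)).
f' = 3104.6 × √(0.4610/1.5390) = 3104.6 × 0.54731 ≈ 1699.2 MHz.

1699.2 MHz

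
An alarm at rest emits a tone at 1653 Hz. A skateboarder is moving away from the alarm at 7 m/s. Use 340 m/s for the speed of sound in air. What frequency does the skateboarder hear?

1619 Hz

Moving observer, stationary source: f' = f · (v − v_o)/v.
f' = 1653 × (340 − 7)/340 = 1653 × 333/340 ≈ 1619 Hz.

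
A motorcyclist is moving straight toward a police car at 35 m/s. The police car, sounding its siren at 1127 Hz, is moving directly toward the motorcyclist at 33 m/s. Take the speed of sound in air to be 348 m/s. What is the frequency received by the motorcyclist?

Both move, so f' = f · (v + v_o)/(v − v_s).
f' = 1127 × (348 + 35)/(348 − 33) = 1127 × 383/315 ≈ 1370 Hz.

1370 Hz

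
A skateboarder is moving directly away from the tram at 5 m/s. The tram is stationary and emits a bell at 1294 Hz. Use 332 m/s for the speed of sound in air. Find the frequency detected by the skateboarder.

1275 Hz

Moving observer, stationary source: f' = f · (v − v_o)/v.
f' = 1294 × (332 − 5)/332 = 1294 × 327/332 ≈ 1275 Hz.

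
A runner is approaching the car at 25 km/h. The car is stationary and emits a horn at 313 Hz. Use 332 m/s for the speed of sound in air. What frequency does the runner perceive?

25 km/h = 6.944 m/s.
Only the observer moves, toward the source, so f' = f · (v + v_o)/v.
f' = 313 × (332 + 6.944)/332 = 313 × 338.94/332 ≈ 320 Hz.

320 Hz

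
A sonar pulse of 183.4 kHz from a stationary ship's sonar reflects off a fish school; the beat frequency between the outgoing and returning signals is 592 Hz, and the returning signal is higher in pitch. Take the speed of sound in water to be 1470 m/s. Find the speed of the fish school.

2.37 m/s

Double Doppler shift off a moving reflector: f₂ = f₀ · (v + u)/(v − u) (u > 0 toward emitter).
Returning signal is higher, so f₂ = f₀ + Δf = 183400 + 592 = 183992 Hz.
Rearranging, u = v · (f₂ − f₀)/(f₂ + f₀) = 1470 × 592/367392 ≈ 2.37 m/s.
So the fish school is moving at 2.37 m/s toward the emitter.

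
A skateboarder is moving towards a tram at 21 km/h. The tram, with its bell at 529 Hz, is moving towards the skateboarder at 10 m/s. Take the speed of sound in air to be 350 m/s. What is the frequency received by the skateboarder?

21 km/h = 5.833 m/s.
With source approaching and observer approaching, f' = f · (v + v_o)/(v − v_s).
f' = 529 × (350 + 5.833)/(350 − 10) = 529 × 355.83/340 ≈ 554 Hz.

554 Hz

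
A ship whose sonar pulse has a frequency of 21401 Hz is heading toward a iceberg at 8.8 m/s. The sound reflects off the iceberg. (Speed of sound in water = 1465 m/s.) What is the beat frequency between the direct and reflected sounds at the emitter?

The iceberg receives the sound from a moving source: f₁ = f₀ · v/(v − v_e) = 21401 × 1465/1456.2 ≈ 21530 Hz.
On the return leg the ship is a moving observer: f₂ = f₁ · (v + v_e)/v = 21530 × 1473.8/1465 ≈ 21660 Hz.
Beat against the emitted tone: |f₂ − f₀| = 2v_e·f₀/(v − v_e) = 2 × 8.8 × 21401/1456.2 ≈ 259 Hz.

259 Hz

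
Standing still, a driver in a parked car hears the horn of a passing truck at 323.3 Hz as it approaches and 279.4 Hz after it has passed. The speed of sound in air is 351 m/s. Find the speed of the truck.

26 m/s

f₁/f₂ = (v + v_s)/(v − v_s), so v_s = v · (f₁ − f₂)/(f₁ + f₂).
v_s = 351 × (323.3 − 279.4)/(323.3 + 279.4) = 351 × 43.9/602.7 ≈ 26 m/s.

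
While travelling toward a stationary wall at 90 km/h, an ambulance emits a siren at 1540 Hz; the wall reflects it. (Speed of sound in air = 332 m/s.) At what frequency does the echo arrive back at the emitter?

1791 Hz

90 km/h = 25 m/s.
The wall receives the sound from a moving source: f₁ = f₀ · v/(v − v_e) = 1540 × 332/307 ≈ 1665 Hz.
On the return leg the ambulance is a moving observer: f₂ = f₁ · (v + v_e)/v = 1665 × 357/332 ≈ 1791 Hz.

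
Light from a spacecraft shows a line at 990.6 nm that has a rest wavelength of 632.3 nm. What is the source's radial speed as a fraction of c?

0.421c

λ'/λ₀ = 1.5667 > 1 (redshift), so the source is receding.
λ'/λ₀ = √((1 + β)/(1 − β)) for a receding source ⇒ β = (r² − 1)/(r² + 1) with r = λ'/λ₀.
β = (2.4544 − 1)/(2.4544 + 1) ≈ 0.421.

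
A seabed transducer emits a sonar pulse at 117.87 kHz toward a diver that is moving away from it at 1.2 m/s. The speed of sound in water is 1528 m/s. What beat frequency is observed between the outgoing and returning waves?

185 Hz

The diver first receives the wave as a moving observer: f₁ = f₀ · (v − u)/v = 117.87 × (1528 − 1.2)/1528 ≈ 117.7774 kHz.
On reflection it acts as a source moving away from the stationary detector: f₂ = f₁ · v/(v + u) = 117.7774 × 1528/1529.2 ≈ 117.6850 kHz.
Beat frequency (with f₀ = 117870 Hz): |f₂ − f₀| = 2u·f₀/(v + u) = 2 × 1.2 × 117870/1529.2 ≈ 185 Hz.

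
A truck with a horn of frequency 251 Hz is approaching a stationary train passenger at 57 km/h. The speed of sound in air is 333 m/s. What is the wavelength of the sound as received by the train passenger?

57 km/h = 15.83 m/s.
Moving source, stationary observer: f' = f · v/(v − v_s) since the source is approaching.
f' = 251 × 333/(333 − 15.83) ≈ 264 Hz.
λ' = v/f' = 333/263.53 ≈ 1.26 m.

1.26 m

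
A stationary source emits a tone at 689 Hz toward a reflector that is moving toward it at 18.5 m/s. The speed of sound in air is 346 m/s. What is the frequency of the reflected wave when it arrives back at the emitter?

At the reflector (a moving observer), f₁ = f₀ · (v + u)/v = 689 × 364.5/346 ≈ 726 Hz.
The reflection then acts as a moving source: f₂ = f₁ · v/(v − u) ≈ 767 Hz.
Equivalently f₂ = f₀ · (v + u)/(v − u).

767 Hz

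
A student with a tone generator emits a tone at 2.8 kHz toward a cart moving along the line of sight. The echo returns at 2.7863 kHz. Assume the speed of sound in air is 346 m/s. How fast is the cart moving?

0.85 m/s

Double Doppler shift off a moving reflector: f₂ = f₀ · (v + u)/(v − u) (u > 0 toward emitter).
Rearranging, u = v · (f₂ − f₀)/(f₂ + f₀) = 346 × -0.0137/5.5863 ≈ -0.85 m/s.
So the cart is moving at 0.85 m/s away from the emitter.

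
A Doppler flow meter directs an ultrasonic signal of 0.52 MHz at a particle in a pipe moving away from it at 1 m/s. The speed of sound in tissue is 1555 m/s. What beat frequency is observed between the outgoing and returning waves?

At the particle in a pipe (a moving observer), f₁ = f₀ · (v − u)/v = 0.52 × 1554/1555 ≈ 0.519666 MHz.
On reflection it acts as a source moving away from the stationary detector: f₂ = f₁ · v/(v + u) = 0.519666 × 1555/1556 ≈ 0.519332 MHz.
Beat frequency (with f₀ = 520000 Hz): |f₂ − f₀| = 2u·f₀/(v + u) = 2 × 1 × 520000/1556 ≈ 668 Hz.

668 Hz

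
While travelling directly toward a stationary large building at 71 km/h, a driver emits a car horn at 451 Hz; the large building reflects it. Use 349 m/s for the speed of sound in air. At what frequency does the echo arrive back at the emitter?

505 Hz

71 km/h = 19.72 m/s.
The large building receives the sound from a moving source: f₁ = f₀ · v/(v − v_e) = 451 × 349/329.28 ≈ 478 Hz.
On the return leg the driver is a moving observer: f₂ = f₁ · (v + v_e)/v = 478 × 368.72/349 ≈ 505 Hz.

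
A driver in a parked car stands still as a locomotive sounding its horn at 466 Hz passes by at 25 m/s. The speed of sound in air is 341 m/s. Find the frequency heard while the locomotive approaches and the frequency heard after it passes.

Approaching: f₁ = f · v/(v − v_s) = 466 × 341/316 ≈ 503 Hz.
Receding: f₂ = f · v/(v + v_s) = 466 × 341/366 ≈ 434 Hz.

503 Hz approaching; 434 Hz receding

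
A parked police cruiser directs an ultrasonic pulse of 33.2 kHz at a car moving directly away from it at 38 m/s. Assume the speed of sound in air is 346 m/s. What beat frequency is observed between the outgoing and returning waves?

At the car (a moving observer), f₁ = f₀ · (v − u)/v = 33.2 × 308/346 ≈ 29.55 kHz.
On reflection it acts as a source moving away from the stationary detector: f₂ = f₁ · v/(v + u) = 29.55 × 346/384 ≈ 26.63 kHz.
Beat frequency (with f₀ = 33200 Hz): |f₂ − f₀| = 2u·f₀/(v + u) = 2 × 38 × 33200/384 ≈ 6571 Hz.

6571 Hz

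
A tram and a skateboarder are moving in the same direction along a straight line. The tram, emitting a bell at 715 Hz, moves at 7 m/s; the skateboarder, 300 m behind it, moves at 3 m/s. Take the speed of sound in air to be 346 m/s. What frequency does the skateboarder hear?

707 Hz

The skateboarder is behind, so the tram is moving away from it while the skateboarder is moving toward the tram.
With source receding and observer approaching, f' = f · (v + v_o)/(v + v_s).
f' = 715 × (346 + 3)/(346 + 7) = 715 × 349/353 ≈ 707 Hz.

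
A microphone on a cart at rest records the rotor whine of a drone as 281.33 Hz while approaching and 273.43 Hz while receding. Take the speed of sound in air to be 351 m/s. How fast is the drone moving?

5.0 m/s

f₁/f₂ = (v + v_s)/(v − v_s), so v_s = v · (f₁ − f₂)/(f₁ + f₂).
v_s = 351 × (281.33 − 273.43)/(281.33 + 273.43) = 351 × 7.90/554.76 ≈ 5.0 m/s.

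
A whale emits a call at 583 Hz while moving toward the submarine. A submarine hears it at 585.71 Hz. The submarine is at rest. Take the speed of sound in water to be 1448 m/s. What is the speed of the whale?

f' = f · v/(v − v_s) ⇒ v_s = v · |1 − f/f'|.
v_s = 1448 × |1 − 583/585.71| = 1448 × 0.004627 ≈ 6.7 m/s.

6.7 m/s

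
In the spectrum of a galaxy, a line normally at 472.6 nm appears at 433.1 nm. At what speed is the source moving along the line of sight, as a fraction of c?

λ'/λ₀ = 0.9164 < 1 (blueshift), so the source is approaching.
λ'/λ₀ = √((1 − β)/(1 + β)) for an approaching source ⇒ β = (1 − r²)/(1 + r²) with r = λ'/λ₀.
β = (1 − 0.8398)/(1 + 0.8398) ≈ 0.087.

0.087c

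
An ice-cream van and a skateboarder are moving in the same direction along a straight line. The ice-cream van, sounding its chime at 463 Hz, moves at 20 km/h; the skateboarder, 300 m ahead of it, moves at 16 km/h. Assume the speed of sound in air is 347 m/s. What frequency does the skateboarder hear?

465 Hz

20 km/h = 5.556 m/s; 16 km/h = 4.444 m/s.
The skateboarder is ahead, so the ice-cream van is moving toward it while the skateboarder is moving away from the ice-cream van.
Both move, so f' = f · (v − v_o)/(v − v_s).
f' = 463 × (347 − 4.444)/(347 − 5.556) = 463 × 342.56/341.44 ≈ 465 Hz.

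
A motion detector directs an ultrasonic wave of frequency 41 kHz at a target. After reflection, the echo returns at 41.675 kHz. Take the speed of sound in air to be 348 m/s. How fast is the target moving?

Double Doppler shift off a moving reflector: f₂ = f₀ · (v + u)/(v − u) (u > 0 toward emitter).
Rearranging, u = v · (f₂ − f₀)/(f₂ + f₀) = 348 × 0.675/82.675 ≈ 2.84 m/s.
So the target is moving at 2.84 m/s toward the emitter.

2.84 m/s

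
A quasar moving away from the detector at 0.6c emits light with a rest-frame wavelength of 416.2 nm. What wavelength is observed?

Relativistic Doppler for wavelength: λ' = λ₀ · √((1 + β)/(1 − β)).
λ' = 416.2 × √(1.6000/0.4000) = 416.2 × 2.00000 ≈ 832.4 nm.

832.4 nm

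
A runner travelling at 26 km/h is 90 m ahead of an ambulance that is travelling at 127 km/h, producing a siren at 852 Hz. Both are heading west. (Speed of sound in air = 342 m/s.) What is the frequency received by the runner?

930 Hz

127 km/h = 35.28 m/s; 26 km/h = 7.222 m/s.
The runner is ahead, so the ambulance is moving toward it while the runner is moving away from the ambulance.
General Doppler shift: f' = f · (v − v_o)/(v − v_s).
f' = 852 × (342 − 7.222)/(342 − 35.28) = 852 × 334.78/306.72 ≈ 930 Hz.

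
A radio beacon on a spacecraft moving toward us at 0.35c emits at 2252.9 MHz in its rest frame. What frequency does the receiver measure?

3246.8 MHz

Relativistic Doppler for frequency: f' = f₀ · √((1 + β)/(1 − β)).
f' = 2252.9 × √(1.3500/0.6500) = 2252.9 × 1.44115 ≈ 3246.8 MHz.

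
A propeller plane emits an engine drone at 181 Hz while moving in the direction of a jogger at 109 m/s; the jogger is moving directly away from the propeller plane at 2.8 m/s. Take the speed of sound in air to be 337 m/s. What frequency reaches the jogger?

With source approaching and observer receding, f' = f · (v − v_o)/(v − v_s).
f' = 181 × (337 − 2.8)/(337 − 109) = 181 × 334.2/228 ≈ 265 Hz.

265 Hz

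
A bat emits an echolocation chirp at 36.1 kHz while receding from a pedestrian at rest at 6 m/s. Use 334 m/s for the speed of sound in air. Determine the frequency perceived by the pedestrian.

Only the source moves, away from the listener, so f' = f · v/(v + v_s).
f' = 36.1 × 334/(334 + 6) = 36.1 × 334/340 ≈ 35.5 kHz.

35.5 kHz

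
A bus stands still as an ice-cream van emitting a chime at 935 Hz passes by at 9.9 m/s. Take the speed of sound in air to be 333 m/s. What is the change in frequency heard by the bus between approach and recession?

Approaching: f₁ = f · v/(v − v_s) = 935 × 333/323.1 ≈ 963.6 Hz.
Receding: f₂ = f · v/(v + v_s) = 935 × 333/342.9 ≈ 908.0 Hz.
Drop: f₁ − f₂ = 2f·v·v_s/(v² − v_s²) = 2 × 935 × 333 × 9.9/(333² − 9.9²) ≈ 55.6 Hz.

55.6 Hz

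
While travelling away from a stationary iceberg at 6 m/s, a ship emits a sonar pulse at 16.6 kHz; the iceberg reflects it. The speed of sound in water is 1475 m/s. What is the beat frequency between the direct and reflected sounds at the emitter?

The iceberg receives the sound from a moving source: f₁ = f₀ · v/(v + v_e) = 16.6 × 1475/1481 ≈ 16.5327 kHz.
On the return leg the ship is a moving observer: f₂ = f₁ · (v − v_e)/v = 16.5327 × 1469/1475 ≈ 16.4655 kHz.
Equivalently f₂ = f₀ · (v − v_e)/(v + v_e).
Beat against the emitted tone (with f₀ = 16600 Hz): |f₂ − f₀| = 2v_e·f₀/(v + v_e) = 2 × 6 × 16600/1481 ≈ 135 Hz.

135 Hz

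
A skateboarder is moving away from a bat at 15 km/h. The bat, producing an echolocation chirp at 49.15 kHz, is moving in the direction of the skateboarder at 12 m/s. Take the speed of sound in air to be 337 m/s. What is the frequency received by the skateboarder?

15 km/h = 4.167 m/s.
General Doppler shift: f' = f · (v − v_o)/(v − v_s).
f' = 49.15 × (337 − 4.167)/(337 − 12) = 49.15 × 332.83/325 ≈ 50.3 kHz.

50.3 kHz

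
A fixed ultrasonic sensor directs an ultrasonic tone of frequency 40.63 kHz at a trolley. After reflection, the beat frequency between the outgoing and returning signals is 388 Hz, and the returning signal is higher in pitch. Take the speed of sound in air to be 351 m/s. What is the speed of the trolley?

Double Doppler shift off a moving reflector: f₂ = f₀ · (v + u)/(v − u) (u > 0 toward emitter).
Returning signal is higher, so f₂ = f₀ + Δf = 40630 + 388 = 41018 Hz.
Rearranging, u = v · (f₂ − f₀)/(f₂ + f₀) = 351 × 388/81648 ≈ 1.67 m/s.
So the trolley is moving at 1.67 m/s toward the emitter.

1.67 m/s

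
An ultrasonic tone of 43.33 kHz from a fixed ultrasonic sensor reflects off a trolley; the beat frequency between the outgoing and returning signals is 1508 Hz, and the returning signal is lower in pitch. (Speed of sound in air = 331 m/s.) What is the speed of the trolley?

Double Doppler shift off a moving reflector: f₂ = f₀ · (v + u)/(v − u) (u > 0 toward emitter).
Returning signal is lower, so f₂ = f₀ − Δf = 43330 − 1508 = 41822 Hz.
Rearranging, u = v · (f₂ − f₀)/(f₂ + f₀) = 331 × -1508/85152 ≈ -5.9 m/s.
So the trolley is moving at 5.9 m/s away from the emitter.

5.9 m/s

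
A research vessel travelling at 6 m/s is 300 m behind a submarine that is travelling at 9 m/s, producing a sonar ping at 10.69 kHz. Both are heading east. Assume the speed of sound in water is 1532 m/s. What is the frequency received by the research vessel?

The research vessel is behind, so the submarine is moving away from it while the research vessel is moving toward the submarine.
General Doppler shift: f' = f · (v + v_o)/(v + v_s).
f' = 10.69 × (1532 + 6)/(1532 + 9) = 10.69 × 1538/1541 ≈ 10.67 kHz.

10.67 kHz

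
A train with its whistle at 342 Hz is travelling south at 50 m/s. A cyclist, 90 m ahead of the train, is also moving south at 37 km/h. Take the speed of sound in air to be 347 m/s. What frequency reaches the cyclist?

388 Hz

37 km/h = 10.28 m/s.
The cyclist is ahead, so the train is moving toward it while the cyclist is moving away from the train.
General Doppler shift: f' = f · (v − v_o)/(v − v_s).
f' = 342 × (347 − 10.28)/(347 − 50) = 342 × 336.72/297 ≈ 388 Hz.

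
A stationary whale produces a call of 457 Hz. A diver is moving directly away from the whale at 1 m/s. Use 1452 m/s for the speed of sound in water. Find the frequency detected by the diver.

Moving observer, stationary source: f' = f · (v − v_o)/v.
f' = 457 × (1452 − 1)/1452 = 457 × 1451/1452 ≈ 457 Hz.

457 Hz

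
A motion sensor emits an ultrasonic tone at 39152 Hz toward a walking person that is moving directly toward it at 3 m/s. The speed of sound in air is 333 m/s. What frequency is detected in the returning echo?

39864 Hz

At the walking person (a moving observer), f₁ = f₀ · (v + u)/v = 39152 × 336/333 ≈ 39505 Hz.
The reflection then acts as a moving source: f₂ = f₁ · v/(v − u) ≈ 39864 Hz.
Equivalently f₂ = f₀ · (v + u)/(v − u).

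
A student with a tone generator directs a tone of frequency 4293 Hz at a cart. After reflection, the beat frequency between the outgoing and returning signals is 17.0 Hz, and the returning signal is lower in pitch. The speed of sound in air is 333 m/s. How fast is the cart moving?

0.66 m/s

Double Doppler shift off a moving reflector: f₂ = f₀ · (v + u)/(v − u) (u > 0 toward emitter).
Returning signal is lower, so f₂ = f₀ − Δf = 4293 − 17 = 4276 Hz.
Rearranging, u = v · (f₂ − f₀)/(f₂ + f₀) = 333 × -17/8569 ≈ -0.66 m/s.
So the cart is moving at 0.66 m/s away from the emitter.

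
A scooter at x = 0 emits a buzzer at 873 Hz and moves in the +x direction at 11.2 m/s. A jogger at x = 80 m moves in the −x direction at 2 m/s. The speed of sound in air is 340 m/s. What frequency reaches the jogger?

908 Hz

The observer lies on the +x side, so the source is heading toward the observer and the observer is heading toward the source.
With source approaching and observer approaching, f' = f · (v + v_o)/(v − v_s).
f' = 873 × (340 + 2)/(340 − 11.2) = 873 × 342/328.8 ≈ 908 Hz.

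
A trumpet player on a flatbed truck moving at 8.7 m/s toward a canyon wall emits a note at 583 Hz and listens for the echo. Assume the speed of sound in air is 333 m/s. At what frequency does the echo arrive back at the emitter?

614 Hz

The canyon wall receives the sound from a moving source: f₁ = f₀ · v/(v − v_e) = 583 × 333/324.3 ≈ 599 Hz.
On the return leg the trumpet player on a flatbed truck is a moving observer: f₂ = f₁ · (v + v_e)/v = 599 × 341.7/333 ≈ 614 Hz.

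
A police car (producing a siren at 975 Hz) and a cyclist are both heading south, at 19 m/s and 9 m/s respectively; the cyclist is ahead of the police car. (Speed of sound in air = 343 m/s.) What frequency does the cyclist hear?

1005 Hz

The cyclist is ahead, so the police car is moving toward it while the cyclist is moving away from the police car.
General Doppler shift: f' = f · (v − v_o)/(v − v_s).
f' = 975 × (343 − 9)/(343 − 19) = 975 × 334/324 ≈ 1005 Hz.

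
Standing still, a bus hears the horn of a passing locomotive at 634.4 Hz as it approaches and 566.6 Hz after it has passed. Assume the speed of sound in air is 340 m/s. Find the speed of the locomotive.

f₁/f₂ = (v + v_s)/(v − v_s), so v_s = v · (f₁ − f₂)/(f₁ + f₂).
v_s = 340 × (634.4 − 566.6)/(634.4 + 566.6) = 340 × 67.8/1201.0 ≈ 19.2 m/s.

19.2 m/s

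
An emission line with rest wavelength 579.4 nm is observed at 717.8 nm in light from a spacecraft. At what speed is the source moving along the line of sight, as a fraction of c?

0.211

λ'/λ₀ = 1.2389 > 1 (redshift), so the source is receding.
λ'/λ₀ = √((1 + β)/(1 − β)) for a receding source ⇒ β = (r² − 1)/(r² + 1) with r = λ'/λ₀.
β = (1.5348 − 1)/(1.5348 + 1) ≈ 0.211.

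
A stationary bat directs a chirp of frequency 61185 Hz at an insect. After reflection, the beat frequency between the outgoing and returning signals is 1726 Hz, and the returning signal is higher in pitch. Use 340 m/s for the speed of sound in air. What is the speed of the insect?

Double Doppler shift off a moving reflector: f₂ = f₀ · (v + u)/(v − u) (u > 0 toward emitter).
Returning signal is higher, so f₂ = f₀ + Δf = 61185 + 1726 = 62911 Hz.
Rearranging, u = v · (f₂ − f₀)/(f₂ + f₀) = 340 × 1726/124096 ≈ 4.7 m/s.
So the insect is moving at 4.7 m/s toward the emitter.

4.7 m/s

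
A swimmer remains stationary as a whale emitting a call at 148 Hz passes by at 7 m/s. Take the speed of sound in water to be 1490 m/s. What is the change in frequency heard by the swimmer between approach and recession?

1.39 Hz

Approaching: f₁ = f · v/(v − v_s) = 148 × 1490/1483 ≈ 148.70 Hz.
Receding: f₂ = f · v/(v + v_s) = 148 × 1490/1497 ≈ 147.31 Hz.
Drop: f₁ − f₂ = 2f·v·v_s/(v² − v_s²) = 2 × 148 × 1490 × 7/(1490² − 7²) ≈ 1.39 Hz.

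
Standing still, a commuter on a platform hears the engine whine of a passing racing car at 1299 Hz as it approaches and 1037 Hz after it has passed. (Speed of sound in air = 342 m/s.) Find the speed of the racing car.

38 m/s

f₁/f₂ = (v + v_s)/(v − v_s), so v_s = v · (f₁ − f₂)/(f₁ + f₂).
v_s = 342 × (1299 − 1037)/(1299 + 1037) = 342 × 262/2336 ≈ 38 m/s.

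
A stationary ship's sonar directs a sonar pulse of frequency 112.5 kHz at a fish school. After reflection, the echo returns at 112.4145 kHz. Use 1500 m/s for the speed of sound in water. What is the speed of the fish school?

0.57 m/s

Double Doppler shift off a moving reflector: f₂ = f₀ · (v + u)/(v − u) (u > 0 toward emitter).
Rearranging, u = v · (f₂ − f₀)/(f₂ + f₀) = 1500 × -0.0855/224.9145 ≈ -0.57 m/s.
So the fish school is moving at 0.57 m/s away from the emitter.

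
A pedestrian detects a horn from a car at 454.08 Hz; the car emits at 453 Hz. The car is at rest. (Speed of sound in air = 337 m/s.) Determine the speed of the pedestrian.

0.80 m/s

f' > f, so the pedestrian is approaching.
f' = f · (v + v_o)/v ⇒ v_o = v · |f'/f − 1|.
v_o = 337 × |454.08/453 − 1| = 337 × 0.002384 ≈ 0.80 m/s.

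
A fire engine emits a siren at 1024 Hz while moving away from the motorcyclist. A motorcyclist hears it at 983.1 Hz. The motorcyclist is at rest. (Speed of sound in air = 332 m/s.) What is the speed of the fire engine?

13.8 m/s

f' = f · v/(v + v_s) ⇒ v_s = v · |1 − f/f'|.
v_s = 332 × |1 − 1024/983.1| = 332 × 0.0416 ≈ 13.8 m/s.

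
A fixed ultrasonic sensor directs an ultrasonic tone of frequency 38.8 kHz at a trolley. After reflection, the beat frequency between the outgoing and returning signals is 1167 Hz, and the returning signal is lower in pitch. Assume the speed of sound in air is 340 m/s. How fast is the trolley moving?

Double Doppler shift off a moving reflector: f₂ = f₀ · (v + u)/(v − u) (u > 0 toward emitter).
Returning signal is lower, so f₂ = f₀ − Δf = 38800 − 1167 = 37633 Hz.
Rearranging, u = v · (f₂ − f₀)/(f₂ + f₀) = 340 × -1167/76433 ≈ -5.2 m/s.
So the trolley is moving at 5.2 m/s away from the emitter.

5.2 m/s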